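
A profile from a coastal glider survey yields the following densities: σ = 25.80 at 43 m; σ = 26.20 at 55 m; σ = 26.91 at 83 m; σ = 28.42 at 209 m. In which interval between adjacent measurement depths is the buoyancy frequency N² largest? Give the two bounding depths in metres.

43–55 m

Compute the density gradient over each adjacent pair:
  43–55 m: Δρ/Δz = 0.40/12 = 0.033 kg m⁻⁴
  55–83 m: Δρ/Δz = 0.71/28 = 0.025 kg m⁻⁴
  83–209 m: Δρ/Δz = 1.51/126 = 0.012 kg m⁻⁴
The largest gradient is in the 43–55 m interval — the pycnocline.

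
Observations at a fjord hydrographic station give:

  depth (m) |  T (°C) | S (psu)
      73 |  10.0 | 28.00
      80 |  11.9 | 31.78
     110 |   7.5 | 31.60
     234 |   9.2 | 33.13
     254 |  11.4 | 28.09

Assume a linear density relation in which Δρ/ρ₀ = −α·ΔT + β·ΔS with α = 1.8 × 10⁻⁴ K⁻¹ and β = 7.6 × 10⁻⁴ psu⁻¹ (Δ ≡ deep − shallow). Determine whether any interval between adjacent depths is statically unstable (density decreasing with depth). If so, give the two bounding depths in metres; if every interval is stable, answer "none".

Evaluate Δρ/ρ₀ = −αΔT + βΔS across each adjacent pair:
  73–80 m: −αΔT+βΔS = −(1.8 × 10⁻⁴)(+1.9)+(7.6 × 10⁻⁴)(+3.78) = 2.5 × 10⁻³ → stable
  80–110 m: −αΔT+βΔS = −(1.8 × 10⁻⁴)(-4.4)+(7.6 × 10⁻⁴)(-0.18) = 6.6 × 10⁻⁴ → stable
  110–234 m: −αΔT+βΔS = −(1.8 × 10⁻⁴)(+1.7)+(7.6 × 10⁻⁴)(+1.53) = 8.6 × 10⁻⁴ → stable
  234–254 m: −αΔT+βΔS = −(1.8 × 10⁻⁴)(+2.2)+(7.6 × 10⁻⁴)(-5.04) = -4.2 × 10⁻³ → UNSTABLE
The 234–254 m interval has Δρ < 0: lighter water underlies denser water.

234–254 m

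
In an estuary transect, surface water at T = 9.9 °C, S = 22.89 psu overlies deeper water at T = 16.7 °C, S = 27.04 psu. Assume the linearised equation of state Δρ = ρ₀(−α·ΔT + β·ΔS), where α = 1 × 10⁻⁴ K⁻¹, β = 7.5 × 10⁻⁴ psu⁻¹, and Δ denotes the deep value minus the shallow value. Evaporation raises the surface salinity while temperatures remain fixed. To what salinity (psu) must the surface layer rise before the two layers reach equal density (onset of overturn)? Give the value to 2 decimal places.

26.13 psu

Neutral buoyancy requires −α(T_deep − T_surf) + β(S_deep − S_surf′) = 0.
S_surf′ = S_deep − (α/β)·ΔT = 27.04 − (1 × 10⁻⁴/7.5 × 10⁻⁴)·(+6.8) = 26.1333 psu.
Increase required: 26.1333 − 22.89 = 3.2433 psu.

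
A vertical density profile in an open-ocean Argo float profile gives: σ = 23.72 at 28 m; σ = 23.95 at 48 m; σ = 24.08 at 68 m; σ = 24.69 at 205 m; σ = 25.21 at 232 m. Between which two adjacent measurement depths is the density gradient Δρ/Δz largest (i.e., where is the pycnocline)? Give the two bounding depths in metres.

205–232 m

Compute the density gradient over each adjacent pair:
  28–48 m: Δρ/Δz = 0.23/20 = 0.011 kg m⁻⁴
  48–68 m: Δρ/Δz = 0.13/20 = 6.5 × 10⁻³ kg m⁻⁴
  68–205 m: Δρ/Δz = 0.61/137 = 4.5 × 10⁻³ kg m⁻⁴
  205–232 m: Δρ/Δz = 0.52/27 = 0.019 kg m⁻⁴
The largest gradient is in the 205–232 m interval — the pycnocline.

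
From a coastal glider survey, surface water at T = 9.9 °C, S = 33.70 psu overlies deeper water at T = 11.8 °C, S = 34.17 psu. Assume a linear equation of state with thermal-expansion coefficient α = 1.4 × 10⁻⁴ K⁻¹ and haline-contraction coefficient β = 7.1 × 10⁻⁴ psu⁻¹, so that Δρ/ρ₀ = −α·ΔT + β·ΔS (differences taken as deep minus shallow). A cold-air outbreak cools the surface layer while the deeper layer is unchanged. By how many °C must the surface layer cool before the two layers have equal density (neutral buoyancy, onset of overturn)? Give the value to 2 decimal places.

0.48 °C

Neutral buoyancy requires Δρ = 0, i.e. −α(T_deep − T_surf′) + β(S_deep − S_surf) = 0.
T_surf′ = T_deep − (β/α)·ΔS = 11.8 − (7.1 × 10⁻⁴/1.4 × 10⁻⁴)·(+0.47) = 9.4164 °C.
Cooling required: 9.9 − (9.4164) = 0.4836 °C.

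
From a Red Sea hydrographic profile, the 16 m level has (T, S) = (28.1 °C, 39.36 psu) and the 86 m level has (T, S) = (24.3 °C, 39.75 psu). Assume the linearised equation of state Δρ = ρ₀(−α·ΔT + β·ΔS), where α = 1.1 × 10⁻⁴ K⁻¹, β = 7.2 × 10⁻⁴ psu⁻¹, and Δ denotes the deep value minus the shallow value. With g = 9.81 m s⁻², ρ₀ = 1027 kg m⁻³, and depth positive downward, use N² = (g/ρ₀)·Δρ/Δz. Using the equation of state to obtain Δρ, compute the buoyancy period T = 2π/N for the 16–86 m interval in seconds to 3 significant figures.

635 s

ΔT = -3.8 K, ΔS = +0.39 psu (deep − shallow).
Δρ/ρ₀ = −αΔT + βΔS = 4.18 × 10⁻⁴ + 2.808 × 10⁻⁴ = 6.988 × 10⁻⁴, so Δρ ≈ 0.7177 kg m⁻³.
N² = (g/ρ₀)·Δρ/Δz = g·(Δρ/ρ₀)/Δz = 9.81 × 6.988 × 10⁻⁴ / 70 = 9.7932 × 10⁻⁵ s⁻².
N = √(9.7932 × 10⁻⁵) = 9.8961 × 10⁻³ rad s⁻¹ → T = 2π/N = 634.92 s ≈ 635 s.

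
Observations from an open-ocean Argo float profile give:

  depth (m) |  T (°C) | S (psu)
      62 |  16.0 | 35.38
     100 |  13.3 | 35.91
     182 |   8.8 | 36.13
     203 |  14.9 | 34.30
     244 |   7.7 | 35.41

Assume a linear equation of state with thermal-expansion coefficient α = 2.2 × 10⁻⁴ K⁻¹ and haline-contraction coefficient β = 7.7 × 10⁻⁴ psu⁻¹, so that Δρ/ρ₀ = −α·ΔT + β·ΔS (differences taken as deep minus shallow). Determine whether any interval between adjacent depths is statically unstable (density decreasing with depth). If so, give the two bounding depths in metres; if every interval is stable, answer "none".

Evaluate Δρ/ρ₀ = −αΔT + βΔS across each adjacent pair:
  62–100 m: −αΔT+βΔS = −(2.2 × 10⁻⁴)(-2.7)+(7.7 × 10⁻⁴)(+0.53) = 1.0 × 10⁻³ → stable
  100–182 m: −αΔT+βΔS = −(2.2 × 10⁻⁴)(-4.5)+(7.7 × 10⁻⁴)(+0.22) = 1.2 × 10⁻³ → stable
  182–203 m: −αΔT+βΔS = −(2.2 × 10⁻⁴)(+6.1)+(7.7 × 10⁻⁴)(-1.83) = -2.8 × 10⁻³ → UNSTABLE
  203–244 m: −αΔT+βΔS = −(2.2 × 10⁻⁴)(-7.2)+(7.7 × 10⁻⁴)(+1.11) = 2.4 × 10⁻³ → stable
The 182–203 m interval has Δρ < 0: lighter water underlies denser water.

182–203 m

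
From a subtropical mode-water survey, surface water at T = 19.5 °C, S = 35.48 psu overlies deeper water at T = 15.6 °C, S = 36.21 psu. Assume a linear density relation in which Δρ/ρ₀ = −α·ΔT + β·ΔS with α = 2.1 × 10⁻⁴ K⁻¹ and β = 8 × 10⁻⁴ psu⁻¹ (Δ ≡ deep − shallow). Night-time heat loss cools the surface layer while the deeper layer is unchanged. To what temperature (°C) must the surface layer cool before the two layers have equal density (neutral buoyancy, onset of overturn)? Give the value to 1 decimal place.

12.8 °C

Neutral buoyancy requires Δρ = 0, i.e. −α(T_deep − T_surf′) + β(S_deep − S_surf) = 0.
T_surf′ = T_deep − (β/α)·ΔS = 15.6 − (8 × 10⁻⁴/2.1 × 10⁻⁴)·(+0.73) = 12.819 °C.
Cooling required: 19.5 − (12.819) = 6.681 °C.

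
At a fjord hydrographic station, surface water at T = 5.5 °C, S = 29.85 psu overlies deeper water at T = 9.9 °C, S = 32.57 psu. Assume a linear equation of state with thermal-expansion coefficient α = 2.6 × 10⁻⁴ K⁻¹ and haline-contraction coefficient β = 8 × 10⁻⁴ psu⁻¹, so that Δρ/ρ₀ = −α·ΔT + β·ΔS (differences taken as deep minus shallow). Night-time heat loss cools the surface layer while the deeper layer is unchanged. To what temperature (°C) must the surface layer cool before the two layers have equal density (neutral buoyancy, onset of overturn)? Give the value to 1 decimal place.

Neutral buoyancy requires Δρ = 0, i.e. −α(T_deep − T_surf′) + β(S_deep − S_surf) = 0.
T_surf′ = T_deep − (β/α)·ΔS = 9.9 − (8 × 10⁻⁴/2.6 × 10⁻⁴)·(+2.72) = 1.531 °C.
Cooling required: 5.5 − (1.531) = 3.969 °C.

1.5 °C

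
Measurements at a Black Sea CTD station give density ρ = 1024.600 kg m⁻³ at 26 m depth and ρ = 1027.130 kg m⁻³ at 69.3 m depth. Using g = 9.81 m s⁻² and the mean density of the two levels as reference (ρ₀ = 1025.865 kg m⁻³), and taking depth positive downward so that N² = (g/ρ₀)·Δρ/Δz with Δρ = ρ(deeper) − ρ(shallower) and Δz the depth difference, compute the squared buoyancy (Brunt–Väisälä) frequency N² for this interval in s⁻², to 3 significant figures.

Δρ = 1027.130 − 1024.600 = 2.530 kg m⁻³ over Δz = 69.3 − 26 = 43.3 m.
N² = (9.81/1025.865) × (2.530/43.3) = 5.5874 × 10⁻⁴ s⁻² ≈ 5.59 × 10⁻⁴ s⁻².

5.59 × 10⁻⁴ s⁻²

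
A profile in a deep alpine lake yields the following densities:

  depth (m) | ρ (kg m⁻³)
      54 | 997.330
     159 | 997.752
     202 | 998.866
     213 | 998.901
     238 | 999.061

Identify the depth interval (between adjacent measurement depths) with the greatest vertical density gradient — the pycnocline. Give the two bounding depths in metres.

Compute the density gradient over each adjacent pair:
  54–159 m: Δρ/Δz = 0.422/105 = 4.0 × 10⁻³ kg m⁻⁴
  159–202 m: Δρ/Δz = 1.114/43 = 0.026 kg m⁻⁴
  202–213 m: Δρ/Δz = 0.035/11 = 3.2 × 10⁻³ kg m⁻⁴
  213–238 m: Δρ/Δz = 0.160/25 = 6.4 × 10⁻³ kg m⁻⁴
The largest gradient is in the 159–202 m interval — the pycnocline.

159–202 m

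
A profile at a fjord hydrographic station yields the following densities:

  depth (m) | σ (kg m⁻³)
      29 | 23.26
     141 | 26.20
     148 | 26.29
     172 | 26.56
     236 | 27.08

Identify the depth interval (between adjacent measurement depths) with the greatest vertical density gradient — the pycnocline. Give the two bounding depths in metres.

Compute the density gradient over each adjacent pair:
  29–141 m: Δρ/Δz = 2.94/112 = 0.026 kg m⁻⁴
  141–148 m: Δρ/Δz = 0.09/7 = 0.013 kg m⁻⁴
  148–172 m: Δρ/Δz = 0.27/24 = 0.011 kg m⁻⁴
  172–236 m: Δρ/Δz = 0.52/64 = 8.1 × 10⁻³ kg m⁻⁴
The largest gradient is in the 29–141 m interval — the pycnocline.

29–141 m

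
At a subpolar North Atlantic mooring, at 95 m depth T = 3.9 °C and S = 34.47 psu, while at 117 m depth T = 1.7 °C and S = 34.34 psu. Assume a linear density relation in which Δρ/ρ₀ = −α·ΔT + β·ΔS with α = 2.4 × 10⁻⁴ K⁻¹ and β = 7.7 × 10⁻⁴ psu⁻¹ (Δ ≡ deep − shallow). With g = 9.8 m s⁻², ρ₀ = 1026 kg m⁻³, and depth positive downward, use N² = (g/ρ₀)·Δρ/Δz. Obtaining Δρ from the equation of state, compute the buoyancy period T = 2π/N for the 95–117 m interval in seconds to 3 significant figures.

455 s

ΔT = -2.2 K, ΔS = -0.13 psu (deep − shallow).
Δρ/ρ₀ = −αΔT + βΔS = 5.28 × 10⁻⁴ − 1.001 × 10⁻⁴ = 4.279 × 10⁻⁴, so Δρ ≈ 0.4390 kg m⁻³.
N² = (g/ρ₀)·Δρ/Δz = g·(Δρ/ρ₀)/Δz = 9.8 × 4.279 × 10⁻⁴ / 22 = 1.9061 × 10⁻⁴ s⁻².
N = √(1.9061 × 10⁻⁴) = 0.013806 rad s⁻¹ → T = 2π/N = 455.11 s ≈ 455 s.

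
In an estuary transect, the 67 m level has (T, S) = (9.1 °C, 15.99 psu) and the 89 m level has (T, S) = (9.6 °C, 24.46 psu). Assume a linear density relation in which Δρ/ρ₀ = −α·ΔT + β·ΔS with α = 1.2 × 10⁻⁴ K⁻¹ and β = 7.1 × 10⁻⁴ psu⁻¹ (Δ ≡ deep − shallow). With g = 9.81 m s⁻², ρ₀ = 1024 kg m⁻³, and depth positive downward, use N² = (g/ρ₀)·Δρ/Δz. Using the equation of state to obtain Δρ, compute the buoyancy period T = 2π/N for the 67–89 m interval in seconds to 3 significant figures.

ΔT = +0.5 K, ΔS = +8.47 psu (deep − shallow).
Δρ/ρ₀ = −αΔT + βΔS = -6.00 × 10⁻⁵ + 6.0137 × 10⁻³ = 5.9537 × 10⁻³, so Δρ ≈ 6.097 kg m⁻³.
N² = (g/ρ₀)·Δρ/Δz = g·(Δρ/ρ₀)/Δz = 9.81 × 5.9537 × 10⁻³ / 22 = 2.6548 × 10⁻³ s⁻².
N = √(2.6548 × 10⁻³) = 0.051525 rad s⁻¹ → T = 2π/N = 121.94 s ≈ 122 s.

122 s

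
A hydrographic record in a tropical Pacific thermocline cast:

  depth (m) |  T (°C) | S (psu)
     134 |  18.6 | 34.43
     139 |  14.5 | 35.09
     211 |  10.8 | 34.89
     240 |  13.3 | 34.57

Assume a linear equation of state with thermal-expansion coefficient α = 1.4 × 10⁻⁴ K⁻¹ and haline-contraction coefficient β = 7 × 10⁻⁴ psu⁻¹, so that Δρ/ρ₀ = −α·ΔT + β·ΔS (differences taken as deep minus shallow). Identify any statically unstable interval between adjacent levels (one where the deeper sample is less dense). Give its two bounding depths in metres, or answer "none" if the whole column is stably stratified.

Evaluate Δρ/ρ₀ = −αΔT + βΔS across each adjacent pair:
  134–139 m: −αΔT+βΔS = −(1.4 × 10⁻⁴)(-4.1)+(7 × 10⁻⁴)(+0.66) = 1.0 × 10⁻³ → stable
  139–211 m: −αΔT+βΔS = −(1.4 × 10⁻⁴)(-3.7)+(7 × 10⁻⁴)(-0.20) = 3.8 × 10⁻⁴ → stable
  211–240 m: −αΔT+βΔS = −(1.4 × 10⁻⁴)(+2.5)+(7 × 10⁻⁴)(-0.32) = -5.7 × 10⁻⁴ → UNSTABLE
The 211–240 m interval has Δρ < 0: lighter water underlies denser water.

211–240 m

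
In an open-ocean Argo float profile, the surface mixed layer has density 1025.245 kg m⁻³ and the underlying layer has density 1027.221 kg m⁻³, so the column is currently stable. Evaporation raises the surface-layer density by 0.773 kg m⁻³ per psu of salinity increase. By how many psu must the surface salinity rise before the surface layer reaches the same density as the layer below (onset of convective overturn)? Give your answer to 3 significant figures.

Density deficit of the surface layer: 1027.221 − 1025.245 = 1.976 kg m⁻³.
Required change = 1.976 / 0.773 = 2.56 psu.

2.56 psu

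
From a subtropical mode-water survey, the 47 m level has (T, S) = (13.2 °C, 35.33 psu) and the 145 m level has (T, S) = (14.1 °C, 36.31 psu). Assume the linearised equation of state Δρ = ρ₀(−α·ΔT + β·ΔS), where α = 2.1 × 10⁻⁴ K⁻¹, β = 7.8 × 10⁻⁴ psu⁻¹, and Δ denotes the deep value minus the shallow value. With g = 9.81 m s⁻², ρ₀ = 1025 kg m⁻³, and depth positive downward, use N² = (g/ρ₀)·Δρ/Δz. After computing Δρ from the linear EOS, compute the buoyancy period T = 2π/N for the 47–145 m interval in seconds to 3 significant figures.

ΔT = +0.9 K, ΔS = +0.98 psu (deep − shallow).
Δρ/ρ₀ = −αΔT + βΔS = -1.89 × 10⁻⁴ + 7.644 × 10⁻⁴ = 5.754 × 10⁻⁴, so Δρ ≈ 0.5898 kg m⁻³.
N² = (g/ρ₀)·Δρ/Δz = g·(Δρ/ρ₀)/Δz = 9.81 × 5.754 × 10⁻⁴ / 98 = 5.7599 × 10⁻⁵ s⁻².
N = √(5.7599 × 10⁻⁵) = 7.5894 × 10⁻³ rad s⁻¹ → T = 2π/N = 827.89 s ≈ 828 s.

828 s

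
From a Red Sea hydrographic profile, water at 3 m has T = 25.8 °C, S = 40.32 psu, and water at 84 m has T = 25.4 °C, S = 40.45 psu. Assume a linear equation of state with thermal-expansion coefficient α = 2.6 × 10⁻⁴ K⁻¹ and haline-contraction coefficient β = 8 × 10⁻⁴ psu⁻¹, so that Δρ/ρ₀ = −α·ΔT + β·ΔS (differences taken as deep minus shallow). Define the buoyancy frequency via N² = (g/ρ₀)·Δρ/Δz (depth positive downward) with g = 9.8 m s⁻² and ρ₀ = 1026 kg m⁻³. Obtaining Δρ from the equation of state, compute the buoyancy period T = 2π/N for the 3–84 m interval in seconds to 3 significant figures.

ΔT = -0.4 K, ΔS = +0.13 psu (deep − shallow).
Δρ/ρ₀ = −αΔT + βΔS = 1.04 × 10⁻⁴ + 1.04 × 10⁻⁴ = 2.08 × 10⁻⁴, so Δρ ≈ 0.2134 kg m⁻³.
N² = (g/ρ₀)·Δρ/Δz = g·(Δρ/ρ₀)/Δz = 9.8 × 2.08 × 10⁻⁴ / 81 = 2.5165 × 10⁻⁵ s⁻².
N = √(2.5165 × 10⁻⁵) = 5.0165 × 10⁻³ rad s⁻¹ → T = 2π/N = 1.2525 × 10³ s ≈ 1.25 × 10³ s.

1.25 × 10³ s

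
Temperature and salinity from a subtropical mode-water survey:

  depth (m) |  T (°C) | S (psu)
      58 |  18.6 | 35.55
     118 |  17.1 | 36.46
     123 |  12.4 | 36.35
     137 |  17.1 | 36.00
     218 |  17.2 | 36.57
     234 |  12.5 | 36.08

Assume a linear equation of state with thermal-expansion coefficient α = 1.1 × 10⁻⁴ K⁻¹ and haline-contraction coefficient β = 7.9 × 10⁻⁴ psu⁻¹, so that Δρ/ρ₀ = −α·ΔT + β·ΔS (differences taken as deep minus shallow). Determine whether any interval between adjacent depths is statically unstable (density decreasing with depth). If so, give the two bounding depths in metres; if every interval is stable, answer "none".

Evaluate Δρ/ρ₀ = −αΔT + βΔS across each adjacent pair:
  58–118 m: −αΔT+βΔS = −(1.1 × 10⁻⁴)(-1.5)+(7.9 × 10⁻⁴)(+0.91) = 8.8 × 10⁻⁴ → stable
  118–123 m: −αΔT+βΔS = −(1.1 × 10⁻⁴)(-4.7)+(7.9 × 10⁻⁴)(-0.11) = 4.3 × 10⁻⁴ → stable
  123–137 m: −αΔT+βΔS = −(1.1 × 10⁻⁴)(+4.7)+(7.9 × 10⁻⁴)(-0.35) = -7.9 × 10⁻⁴ → UNSTABLE
  137–218 m: −αΔT+βΔS = −(1.1 × 10⁻⁴)(+0.1)+(7.9 × 10⁻⁴)(+0.57) = 4.4 × 10⁻⁴ → stable
  218–234 m: −αΔT+βΔS = −(1.1 × 10⁻⁴)(-4.7)+(7.9 × 10⁻⁴)(-0.49) = 1.3 × 10⁻⁴ → stable
The 123–137 m interval has Δρ < 0: lighter water underlies denser water.

123–137 m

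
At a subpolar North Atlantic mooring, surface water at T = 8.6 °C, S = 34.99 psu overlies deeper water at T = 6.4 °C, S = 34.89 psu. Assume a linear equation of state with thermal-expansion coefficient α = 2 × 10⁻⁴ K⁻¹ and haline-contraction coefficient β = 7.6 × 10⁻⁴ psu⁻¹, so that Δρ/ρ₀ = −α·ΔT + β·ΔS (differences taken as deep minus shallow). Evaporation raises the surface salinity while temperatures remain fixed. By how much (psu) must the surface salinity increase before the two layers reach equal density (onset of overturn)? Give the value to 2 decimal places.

Neutral buoyancy requires −α(T_deep − T_surf) + β(S_deep − S_surf′) = 0.
S_surf′ = S_deep − (α/β)·ΔT = 34.89 − (2 × 10⁻⁴/7.6 × 10⁻⁴)·(-2.2) = 35.4689 psu.
Increase required: 35.4689 − 34.99 = 0.4789 psu.

0.48 psu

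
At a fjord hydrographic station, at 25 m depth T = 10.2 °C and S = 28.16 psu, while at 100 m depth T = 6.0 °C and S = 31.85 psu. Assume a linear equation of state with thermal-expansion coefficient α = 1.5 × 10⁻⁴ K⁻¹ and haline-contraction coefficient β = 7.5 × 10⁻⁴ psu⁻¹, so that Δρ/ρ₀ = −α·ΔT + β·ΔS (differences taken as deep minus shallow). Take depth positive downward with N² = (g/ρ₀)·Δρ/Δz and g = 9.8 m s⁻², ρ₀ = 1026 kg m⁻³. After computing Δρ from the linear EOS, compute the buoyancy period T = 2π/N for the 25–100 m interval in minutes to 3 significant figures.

ΔT = -4.2 K, ΔS = +3.69 psu (deep − shallow).
Δρ/ρ₀ = −αΔT + βΔS = 6.30 × 10⁻⁴ + 2.7675 × 10⁻³ = 3.3975 × 10⁻³, so Δρ ≈ 3.486 kg m⁻³.
N² = (g/ρ₀)·Δρ/Δz = g·(Δρ/ρ₀)/Δz = 9.8 × 3.3975 × 10⁻³ / 75 = 4.4394 × 10⁻⁴ s⁻².
N = √(4.4394 × 10⁻⁴) = 0.021070 rad s⁻¹ → T = 2π/N = 298.21 s = 4.9702 min ≈ 4.97 min.

4.97 min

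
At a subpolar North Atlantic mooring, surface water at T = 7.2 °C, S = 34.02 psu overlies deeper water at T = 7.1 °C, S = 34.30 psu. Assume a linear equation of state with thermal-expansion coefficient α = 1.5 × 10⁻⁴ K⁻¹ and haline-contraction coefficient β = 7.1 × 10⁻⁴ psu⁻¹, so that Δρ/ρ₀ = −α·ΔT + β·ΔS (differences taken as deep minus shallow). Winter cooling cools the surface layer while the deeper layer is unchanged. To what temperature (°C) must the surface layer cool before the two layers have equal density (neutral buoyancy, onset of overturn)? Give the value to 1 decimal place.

Neutral buoyancy requires Δρ = 0, i.e. −α(T_deep − T_surf′) + β(S_deep − S_surf) = 0.
T_surf′ = T_deep − (β/α)·ΔS = 7.1 − (7.1 × 10⁻⁴/1.5 × 10⁻⁴)·(+0.28) = 5.775 °C.
Cooling required: 7.2 − (5.775) = 1.425 °C.

5.8 °C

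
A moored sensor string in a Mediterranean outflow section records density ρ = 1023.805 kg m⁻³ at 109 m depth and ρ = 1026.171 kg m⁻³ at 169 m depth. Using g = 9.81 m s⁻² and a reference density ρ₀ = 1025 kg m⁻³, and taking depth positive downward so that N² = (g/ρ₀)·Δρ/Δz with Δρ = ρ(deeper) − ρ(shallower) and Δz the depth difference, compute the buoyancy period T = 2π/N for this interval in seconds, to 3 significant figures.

Δρ = 1026.171 − 1023.805 = 2.366 kg m⁻³ over Δz = 169 − 109 = 60 m.
N² = (9.81/1025) × (2.366/60) = 3.7741 × 10⁻⁴ s⁻².
N = √(3.7741 × 10⁻⁴) = 0.019427 rad s⁻¹, so T = 2π/N = 323.43 s ≈ 323 s.
Since Δρ > 0 the layer is stably stratified.

323 s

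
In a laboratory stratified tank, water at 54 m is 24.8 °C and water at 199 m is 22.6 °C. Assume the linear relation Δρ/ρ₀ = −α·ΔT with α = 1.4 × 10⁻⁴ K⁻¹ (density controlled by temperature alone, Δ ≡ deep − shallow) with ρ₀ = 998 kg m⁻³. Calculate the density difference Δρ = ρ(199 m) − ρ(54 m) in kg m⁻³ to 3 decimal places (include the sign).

ΔT = -2.2 K, Δρ/ρ₀ = −αΔT = 3.08 × 10⁻⁴.
Δρ = 998 × (3.08 × 10⁻⁴) = +0.307 kg m⁻³.
Positive Δρ: denser below, stable.

+0.307 kg m⁻³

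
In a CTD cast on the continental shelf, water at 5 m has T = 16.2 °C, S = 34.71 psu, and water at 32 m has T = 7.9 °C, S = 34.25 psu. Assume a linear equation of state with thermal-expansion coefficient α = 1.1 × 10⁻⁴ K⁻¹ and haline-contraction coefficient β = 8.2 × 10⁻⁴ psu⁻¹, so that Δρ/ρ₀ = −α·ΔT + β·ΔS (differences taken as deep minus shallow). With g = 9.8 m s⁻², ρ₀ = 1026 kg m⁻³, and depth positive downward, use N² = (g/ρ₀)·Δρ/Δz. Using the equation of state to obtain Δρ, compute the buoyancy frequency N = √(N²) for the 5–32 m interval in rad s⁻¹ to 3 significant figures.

0.0139 rad s⁻¹

ΔT = -8.3 K, ΔS = -0.46 psu (deep − shallow).
Δρ/ρ₀ = −αΔT + βΔS = 9.13 × 10⁻⁴ − 3.772 × 10⁻⁴ = 5.358 × 10⁻⁴, so Δρ ≈ 0.5497 kg m⁻³.
N² = (g/ρ₀)·Δρ/Δz = g·(Δρ/ρ₀)/Δz = 9.8 × 5.358 × 10⁻⁴ / 27 = 1.9448 × 10⁻⁴ s⁻².
N = √(1.9448 × 10⁻⁴) = 0.013946 rad s⁻¹ ≈ 0.0139 rad s⁻¹.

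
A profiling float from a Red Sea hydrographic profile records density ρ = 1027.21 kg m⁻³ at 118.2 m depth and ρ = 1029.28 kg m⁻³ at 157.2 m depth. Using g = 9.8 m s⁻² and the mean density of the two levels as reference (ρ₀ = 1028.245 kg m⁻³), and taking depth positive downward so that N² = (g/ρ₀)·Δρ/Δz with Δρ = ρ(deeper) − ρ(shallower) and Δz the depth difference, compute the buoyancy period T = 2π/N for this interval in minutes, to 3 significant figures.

Δρ = 1029.28 − 1027.21 = 2.07 kg m⁻³ over Δz = 157.2 − 118.2 = 39 m.
N² = (9.8/1028.245) × (2.07/39) = 5.0587 × 10⁻⁴ s⁻².
N = √(5.0587 × 10⁻⁴) = 0.022492 rad s⁻¹, so T = 2π/N = 279.35 s = 4.6558 min ≈ 4.66 min.

4.66 min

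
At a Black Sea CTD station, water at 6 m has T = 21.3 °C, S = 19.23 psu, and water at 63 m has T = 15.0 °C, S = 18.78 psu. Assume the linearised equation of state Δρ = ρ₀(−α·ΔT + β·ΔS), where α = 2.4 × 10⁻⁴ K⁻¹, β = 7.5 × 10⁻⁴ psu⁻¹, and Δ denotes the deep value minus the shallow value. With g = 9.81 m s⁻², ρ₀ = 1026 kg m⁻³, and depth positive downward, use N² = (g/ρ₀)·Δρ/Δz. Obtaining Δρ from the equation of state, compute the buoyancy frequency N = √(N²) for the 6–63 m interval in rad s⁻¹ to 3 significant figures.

ΔT = -6.3 K, ΔS = -0.45 psu (deep − shallow).
Δρ/ρ₀ = −αΔT + βΔS = 1.512 × 10⁻³ − 3.375 × 10⁻⁴ = 1.1745 × 10⁻³, so Δρ ≈ 1.205 kg m⁻³.
N² = (g/ρ₀)·Δρ/Δz = g·(Δρ/ρ₀)/Δz = 9.81 × 1.1745 × 10⁻³ / 57 = 2.0214 × 10⁻⁴ s⁻².
N = √(2.0214 × 10⁻⁴) = 0.014218 rad s⁻¹ ≈ 0.0142 rad s⁻¹.

0.0142 rad s⁻¹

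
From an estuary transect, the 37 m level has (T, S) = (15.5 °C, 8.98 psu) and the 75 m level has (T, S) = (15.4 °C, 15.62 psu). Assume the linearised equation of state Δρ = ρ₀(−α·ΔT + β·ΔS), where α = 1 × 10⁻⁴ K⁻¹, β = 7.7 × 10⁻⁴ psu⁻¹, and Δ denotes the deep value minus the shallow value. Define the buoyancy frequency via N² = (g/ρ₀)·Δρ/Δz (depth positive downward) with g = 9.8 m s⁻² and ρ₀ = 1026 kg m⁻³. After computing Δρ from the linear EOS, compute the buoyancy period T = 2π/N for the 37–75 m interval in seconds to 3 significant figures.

ΔT = -0.1 K, ΔS = +6.64 psu (deep − shallow).
Δρ/ρ₀ = −αΔT + βΔS = 1.00 × 10⁻⁵ + 5.1128 × 10⁻³ = 5.1228 × 10⁻³, so Δρ ≈ 5.256 kg m⁻³.
N² = (g/ρ₀)·Δρ/Δz = g·(Δρ/ρ₀)/Δz = 9.8 × 5.1228 × 10⁻³ / 38 = 1.3211 × 10⁻³ s⁻².
N = √(1.3211 × 10⁻³) = 0.036347 rad s⁻¹ → T = 2π/N = 172.87 s ≈ 173 s.

173 s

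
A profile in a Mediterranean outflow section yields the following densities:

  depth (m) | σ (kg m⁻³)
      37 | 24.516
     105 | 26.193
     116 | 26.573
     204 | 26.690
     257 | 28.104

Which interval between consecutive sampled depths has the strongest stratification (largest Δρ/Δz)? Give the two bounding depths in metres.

105–116 m

Compute the density gradient over each adjacent pair:
  37–105 m: Δρ/Δz = 1.677/68 = 0.025 kg m⁻⁴
  105–116 m: Δρ/Δz = 0.380/11 = 0.035 kg m⁻⁴
  116–204 m: Δρ/Δz = 0.117/88 = 1.3 × 10⁻³ kg m⁻⁴
  204–257 m: Δρ/Δz = 1.414/53 = 0.027 kg m⁻⁴
The largest gradient is in the 105–116 m interval — the pycnocline.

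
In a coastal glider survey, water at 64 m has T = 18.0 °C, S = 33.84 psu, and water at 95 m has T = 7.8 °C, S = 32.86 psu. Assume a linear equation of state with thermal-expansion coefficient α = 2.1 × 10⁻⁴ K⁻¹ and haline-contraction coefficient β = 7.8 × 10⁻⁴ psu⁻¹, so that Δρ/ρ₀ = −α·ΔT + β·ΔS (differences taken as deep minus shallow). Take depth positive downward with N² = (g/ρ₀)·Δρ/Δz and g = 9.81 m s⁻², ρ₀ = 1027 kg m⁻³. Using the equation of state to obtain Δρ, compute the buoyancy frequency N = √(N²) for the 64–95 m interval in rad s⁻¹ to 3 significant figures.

ΔT = -10.2 K, ΔS = -0.98 psu (deep − shallow).
Δρ/ρ₀ = −αΔT + βΔS = 2.142 × 10⁻³ − 7.644 × 10⁻⁴ = 1.3776 × 10⁻³, so Δρ ≈ 1.415 kg m⁻³.
N² = (g/ρ₀)·Δρ/Δz = g·(Δρ/ρ₀)/Δz = 9.81 × 1.3776 × 10⁻³ / 31 = 4.3594 × 10⁻⁴ s⁻².
N = √(4.3594 × 10⁻⁴) = 0.020879 rad s⁻¹ ≈ 0.0209 rad s⁻¹.

0.0209 rad s⁻¹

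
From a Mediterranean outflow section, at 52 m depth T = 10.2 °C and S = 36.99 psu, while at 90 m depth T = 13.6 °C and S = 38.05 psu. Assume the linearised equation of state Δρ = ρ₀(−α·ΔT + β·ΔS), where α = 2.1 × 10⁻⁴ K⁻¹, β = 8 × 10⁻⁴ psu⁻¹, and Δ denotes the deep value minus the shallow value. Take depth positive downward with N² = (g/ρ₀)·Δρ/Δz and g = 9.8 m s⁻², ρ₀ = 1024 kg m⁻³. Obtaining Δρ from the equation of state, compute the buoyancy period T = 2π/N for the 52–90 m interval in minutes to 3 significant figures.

17.8 min

ΔT = +3.4 K, ΔS = +1.06 psu (deep − shallow).
Δρ/ρ₀ = −αΔT + βΔS = -7.14 × 10⁻⁴ + 8.48 × 10⁻⁴ = 1.34 × 10⁻⁴, so Δρ ≈ 0.1372 kg m⁻³.
N² = (g/ρ₀)·Δρ/Δz = g·(Δρ/ρ₀)/Δz = 9.8 × 1.34 × 10⁻⁴ / 38 = 3.4558 × 10⁻⁵ s⁻².
N = √(3.4558 × 10⁻⁵) = 5.8786 × 10⁻³ rad s⁻¹ → T = 2π/N = 1.0688 × 10³ s = 17.813 min ≈ 17.8 min.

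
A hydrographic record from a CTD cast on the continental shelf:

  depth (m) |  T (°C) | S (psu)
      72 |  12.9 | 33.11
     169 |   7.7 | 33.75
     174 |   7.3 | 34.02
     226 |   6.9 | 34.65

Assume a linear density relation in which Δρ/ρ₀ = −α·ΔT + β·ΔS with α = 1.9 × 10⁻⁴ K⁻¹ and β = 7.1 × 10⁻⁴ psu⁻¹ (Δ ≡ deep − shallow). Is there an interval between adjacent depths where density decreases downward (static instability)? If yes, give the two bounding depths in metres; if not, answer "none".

none

Evaluate Δρ/ρ₀ = −αΔT + βΔS across each adjacent pair:
  72–169 m: −αΔT+βΔS = −(1.9 × 10⁻⁴)(-5.2)+(7.1 × 10⁻⁴)(+0.64) = 1.4 × 10⁻³ → stable
  169–174 m: −αΔT+βΔS = −(1.9 × 10⁻⁴)(-0.4)+(7.1 × 10⁻⁴)(+0.27) = 2.7 × 10⁻⁴ → stable
  174–226 m: −αΔT+βΔS = −(1.9 × 10⁻⁴)(-0.4)+(7.1 × 10⁻⁴)(+0.63) = 5.2 × 10⁻⁴ → stable
Every interval has Δρ > 0: the column is stably stratified throughout.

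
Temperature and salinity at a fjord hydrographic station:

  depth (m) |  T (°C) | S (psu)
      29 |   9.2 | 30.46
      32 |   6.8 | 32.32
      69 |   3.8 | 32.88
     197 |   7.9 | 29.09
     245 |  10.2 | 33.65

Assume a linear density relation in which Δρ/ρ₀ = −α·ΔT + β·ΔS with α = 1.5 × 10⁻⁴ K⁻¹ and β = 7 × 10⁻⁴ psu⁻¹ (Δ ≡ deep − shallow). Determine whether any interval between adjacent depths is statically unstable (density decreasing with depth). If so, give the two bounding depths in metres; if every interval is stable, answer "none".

69–197 m

Evaluate Δρ/ρ₀ = −αΔT + βΔS across each adjacent pair:
  29–32 m: −αΔT+βΔS = −(1.5 × 10⁻⁴)(-2.4)+(7 × 10⁻⁴)(+1.86) = 1.7 × 10⁻³ → stable
  32–69 m: −αΔT+βΔS = −(1.5 × 10⁻⁴)(-3.0)+(7 × 10⁻⁴)(+0.56) = 8.4 × 10⁻⁴ → stable
  69–197 m: −αΔT+βΔS = −(1.5 × 10⁻⁴)(+4.1)+(7 × 10⁻⁴)(-3.79) = -3.3 × 10⁻³ → UNSTABLE
  197–245 m: −αΔT+βΔS = −(1.5 × 10⁻⁴)(+2.3)+(7 × 10⁻⁴)(+4.56) = 2.8 × 10⁻³ → stable
The 69–197 m interval has Δρ < 0: lighter water underlies denser water.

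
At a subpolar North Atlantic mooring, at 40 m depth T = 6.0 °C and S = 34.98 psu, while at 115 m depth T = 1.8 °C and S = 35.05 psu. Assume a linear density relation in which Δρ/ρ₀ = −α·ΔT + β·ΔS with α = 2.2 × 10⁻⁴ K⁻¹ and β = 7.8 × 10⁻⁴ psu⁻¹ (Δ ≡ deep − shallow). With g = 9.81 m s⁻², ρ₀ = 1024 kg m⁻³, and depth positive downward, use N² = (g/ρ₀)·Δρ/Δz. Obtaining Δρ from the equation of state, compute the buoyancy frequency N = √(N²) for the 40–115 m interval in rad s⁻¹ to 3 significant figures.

0.0113 rad s⁻¹

ΔT = -4.2 K, ΔS = +0.07 psu (deep − shallow).
Δρ/ρ₀ = −αΔT + βΔS = 9.24 × 10⁻⁴ + 5.46 × 10⁻⁵ = 9.786 × 10⁻⁴, so Δρ ≈ 1.002 kg m⁻³.
N² = (g/ρ₀)·Δρ/Δz = g·(Δρ/ρ₀)/Δz = 9.81 × 9.786 × 10⁻⁴ / 75 = 1.2800 × 10⁻⁴ s⁻².
N = √(1.2800 × 10⁻⁴) = 0.011314 rad s⁻¹ ≈ 0.0113 rad s⁻¹.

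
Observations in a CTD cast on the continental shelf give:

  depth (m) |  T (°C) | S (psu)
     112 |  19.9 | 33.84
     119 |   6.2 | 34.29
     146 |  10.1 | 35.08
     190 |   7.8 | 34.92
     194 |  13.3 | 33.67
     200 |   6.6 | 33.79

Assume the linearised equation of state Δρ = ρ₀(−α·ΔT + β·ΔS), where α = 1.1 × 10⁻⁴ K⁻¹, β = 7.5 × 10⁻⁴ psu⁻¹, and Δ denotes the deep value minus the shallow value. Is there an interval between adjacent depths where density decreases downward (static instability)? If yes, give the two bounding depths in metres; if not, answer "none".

190–194 m

Evaluate Δρ/ρ₀ = −αΔT + βΔS across each adjacent pair:
  112–119 m: −αΔT+βΔS = −(1.1 × 10⁻⁴)(-13.7)+(7.5 × 10⁻⁴)(+0.45) = 1.8 × 10⁻³ → stable
  119–146 m: −αΔT+βΔS = −(1.1 × 10⁻⁴)(+3.9)+(7.5 × 10⁻⁴)(+0.79) = 1.6 × 10⁻⁴ → stable
  146–190 m: −αΔT+βΔS = −(1.1 × 10⁻⁴)(-2.3)+(7.5 × 10⁻⁴)(-0.16) = 1.3 × 10⁻⁴ → stable
  190–194 m: −αΔT+βΔS = −(1.1 × 10⁻⁴)(+5.5)+(7.5 × 10⁻⁴)(-1.25) = -1.5 × 10⁻³ → UNSTABLE
  194–200 m: −αΔT+βΔS = −(1.1 × 10⁻⁴)(-6.7)+(7.5 × 10⁻⁴)(+0.12) = 8.3 × 10⁻⁴ → stable
The 190–194 m interval has Δρ < 0: lighter water underlies denser water.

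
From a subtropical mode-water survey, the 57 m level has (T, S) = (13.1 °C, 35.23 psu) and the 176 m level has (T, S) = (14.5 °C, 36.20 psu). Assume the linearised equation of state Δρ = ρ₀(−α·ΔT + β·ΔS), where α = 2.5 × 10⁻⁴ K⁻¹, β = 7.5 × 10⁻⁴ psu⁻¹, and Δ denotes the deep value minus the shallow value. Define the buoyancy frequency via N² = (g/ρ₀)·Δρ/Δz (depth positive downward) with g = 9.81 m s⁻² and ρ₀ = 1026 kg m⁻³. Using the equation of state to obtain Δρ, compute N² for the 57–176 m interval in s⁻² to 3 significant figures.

3.11 × 10⁻⁵ s⁻²

ΔT = +1.4 K, ΔS = +0.97 psu (deep − shallow).
Δρ/ρ₀ = −αΔT + βΔS = -3.50 × 10⁻⁴ + 7.275 × 10⁻⁴ = 3.775 × 10⁻⁴, so Δρ ≈ 0.3873 kg m⁻³.
N² = (g/ρ₀)·Δρ/Δz = g·(Δρ/ρ₀)/Δz = 9.81 × 3.775 × 10⁻⁴ / 119 = 3.1120 × 10⁻⁵ s⁻² ≈ 3.11 × 10⁻⁵ s⁻².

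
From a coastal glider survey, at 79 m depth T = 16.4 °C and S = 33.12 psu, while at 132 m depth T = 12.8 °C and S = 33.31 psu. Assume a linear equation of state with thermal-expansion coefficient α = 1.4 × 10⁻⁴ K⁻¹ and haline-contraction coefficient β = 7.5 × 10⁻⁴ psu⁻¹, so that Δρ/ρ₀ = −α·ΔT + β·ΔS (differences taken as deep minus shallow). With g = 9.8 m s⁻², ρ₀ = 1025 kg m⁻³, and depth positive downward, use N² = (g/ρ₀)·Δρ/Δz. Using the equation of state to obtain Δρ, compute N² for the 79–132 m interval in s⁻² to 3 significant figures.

ΔT = -3.6 K, ΔS = +0.19 psu (deep − shallow).
Δρ/ρ₀ = −αΔT + βΔS = 5.04 × 10⁻⁴ + 1.425 × 10⁻⁴ = 6.465 × 10⁻⁴, so Δρ ≈ 0.6627 kg m⁻³.
N² = (g/ρ₀)·Δρ/Δz = g·(Δρ/ρ₀)/Δz = 9.8 × 6.465 × 10⁻⁴ / 53 = 1.1954 × 10⁻⁴ s⁻² ≈ 1.20 × 10⁻⁴ s⁻².

1.20 × 10⁻⁴ s⁻²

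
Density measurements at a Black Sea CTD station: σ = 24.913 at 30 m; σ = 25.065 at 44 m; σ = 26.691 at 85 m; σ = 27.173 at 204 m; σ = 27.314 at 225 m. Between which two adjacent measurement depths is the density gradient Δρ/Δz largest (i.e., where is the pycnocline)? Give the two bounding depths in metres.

44–85 m

Compute the density gradient over each adjacent pair:
  30–44 m: Δρ/Δz = 0.152/14 = 0.011 kg m⁻⁴
  44–85 m: Δρ/Δz = 1.626/41 = 0.040 kg m⁻⁴
  85–204 m: Δρ/Δz = 0.482/119 = 4.1 × 10⁻³ kg m⁻⁴
  204–225 m: Δρ/Δz = 0.141/21 = 6.7 × 10⁻³ kg m⁻⁴
The largest gradient is in the 44–85 m interval — the pycnocline.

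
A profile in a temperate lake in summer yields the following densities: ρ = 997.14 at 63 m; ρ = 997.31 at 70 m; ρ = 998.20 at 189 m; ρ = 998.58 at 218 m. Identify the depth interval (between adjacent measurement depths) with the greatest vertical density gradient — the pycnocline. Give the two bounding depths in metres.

Compute the density gradient over each adjacent pair:
  63–70 m: Δρ/Δz = 0.17/7 = 0.024 kg m⁻⁴
  70–189 m: Δρ/Δz = 0.89/119 = 7.5 × 10⁻³ kg m⁻⁴
  189–218 m: Δρ/Δz = 0.38/29 = 0.013 kg m⁻⁴
The largest gradient is in the 63–70 m interval — the pycnocline.

63–70 m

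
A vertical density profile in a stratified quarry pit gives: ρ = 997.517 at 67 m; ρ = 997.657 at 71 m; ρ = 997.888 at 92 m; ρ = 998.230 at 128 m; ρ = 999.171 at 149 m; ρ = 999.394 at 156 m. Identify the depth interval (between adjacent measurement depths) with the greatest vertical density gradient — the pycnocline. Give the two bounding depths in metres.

Compute the density gradient over each adjacent pair:
  67–71 m: Δρ/Δz = 0.140/4 = 0.035 kg m⁻⁴
  71–92 m: Δρ/Δz = 0.231/21 = 0.011 kg m⁻⁴
  92–128 m: Δρ/Δz = 0.342/36 = 9.5 × 10⁻³ kg m⁻⁴
  128–149 m: Δρ/Δz = 0.941/21 = 0.045 kg m⁻⁴
  149–156 m: Δρ/Δz = 0.223/7 = 0.032 kg m⁻⁴
The largest gradient is in the 128–149 m interval — the pycnocline.

128–149 m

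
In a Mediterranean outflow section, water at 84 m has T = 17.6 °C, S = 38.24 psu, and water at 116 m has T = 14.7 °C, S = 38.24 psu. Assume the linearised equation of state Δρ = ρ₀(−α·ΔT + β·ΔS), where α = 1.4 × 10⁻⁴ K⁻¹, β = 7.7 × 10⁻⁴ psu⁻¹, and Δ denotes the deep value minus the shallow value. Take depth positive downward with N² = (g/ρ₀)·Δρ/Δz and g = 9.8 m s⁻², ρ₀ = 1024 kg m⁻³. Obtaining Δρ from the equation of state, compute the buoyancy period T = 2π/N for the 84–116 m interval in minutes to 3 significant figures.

9.39 min

ΔT = -2.9 K, ΔS = +0.00 psu (deep − shallow).
Δρ/ρ₀ = −αΔT + βΔS = 4.06 × 10⁻⁴ + 0 = 4.06 × 10⁻⁴, so Δρ ≈ 0.4157 kg m⁻³.
N² = (g/ρ₀)·Δρ/Δz = g·(Δρ/ρ₀)/Δz = 9.8 × 4.06 × 10⁻⁴ / 32 = 1.2434 × 10⁻⁴ s⁻².
N = √(1.2434 × 10⁻⁴) = 0.011151 rad s⁻¹ → T = 2π/N = 563.46 s = 9.3910 min ≈ 9.39 min.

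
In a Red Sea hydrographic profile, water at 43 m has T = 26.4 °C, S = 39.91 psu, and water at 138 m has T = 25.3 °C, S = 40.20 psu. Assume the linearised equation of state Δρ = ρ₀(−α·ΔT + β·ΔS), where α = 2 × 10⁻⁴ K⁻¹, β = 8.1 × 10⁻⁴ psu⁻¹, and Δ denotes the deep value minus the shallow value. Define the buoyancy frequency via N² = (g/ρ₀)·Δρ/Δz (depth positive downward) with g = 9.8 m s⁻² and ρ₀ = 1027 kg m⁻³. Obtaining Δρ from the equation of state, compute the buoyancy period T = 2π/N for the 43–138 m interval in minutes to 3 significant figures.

15.3 min

ΔT = -1.1 K, ΔS = +0.29 psu (deep − shallow).
Δρ/ρ₀ = −αΔT + βΔS = 2.20 × 10⁻⁴ + 2.349 × 10⁻⁴ = 4.549 × 10⁻⁴, so Δρ ≈ 0.4672 kg m⁻³.
N² = (g/ρ₀)·Δρ/Δz = g·(Δρ/ρ₀)/Δz = 9.8 × 4.549 × 10⁻⁴ / 95 = 4.6927 × 10⁻⁵ s⁻².
N = √(4.6927 × 10⁻⁵) = 6.8503 × 10⁻³ rad s⁻¹ → T = 2π/N = 917.21 s = 15.287 min ≈ 15.3 min.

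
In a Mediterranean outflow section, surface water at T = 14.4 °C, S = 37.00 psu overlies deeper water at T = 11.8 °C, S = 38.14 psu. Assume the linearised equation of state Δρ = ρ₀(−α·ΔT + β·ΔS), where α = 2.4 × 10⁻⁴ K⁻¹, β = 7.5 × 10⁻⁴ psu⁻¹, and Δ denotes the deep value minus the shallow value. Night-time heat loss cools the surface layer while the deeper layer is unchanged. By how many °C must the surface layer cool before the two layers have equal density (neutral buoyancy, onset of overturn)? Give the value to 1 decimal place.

6.2 °C

Neutral buoyancy requires Δρ = 0, i.e. −α(T_deep − T_surf′) + β(S_deep − S_surf) = 0.
T_surf′ = T_deep − (β/α)·ΔS = 11.8 − (7.5 × 10⁻⁴/2.4 × 10⁻⁴)·(+1.14) = 8.238 °C.
Cooling required: 14.4 − (8.238) = 6.162 °C.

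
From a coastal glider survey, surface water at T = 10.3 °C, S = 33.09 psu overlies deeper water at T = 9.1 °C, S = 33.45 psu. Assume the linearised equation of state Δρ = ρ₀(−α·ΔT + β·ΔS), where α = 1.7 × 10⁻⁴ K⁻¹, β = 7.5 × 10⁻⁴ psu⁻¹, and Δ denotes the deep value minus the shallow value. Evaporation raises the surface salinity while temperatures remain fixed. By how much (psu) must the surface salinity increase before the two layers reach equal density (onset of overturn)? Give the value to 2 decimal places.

0.63 psu

Neutral buoyancy requires −α(T_deep − T_surf) + β(S_deep − S_surf′) = 0.
S_surf′ = S_deep − (α/β)·ΔT = 33.45 − (1.7 × 10⁻⁴/7.5 × 10⁻⁴)·(-1.2) = 33.7220 psu.
Increase required: 33.7220 − 33.09 = 0.6320 psu.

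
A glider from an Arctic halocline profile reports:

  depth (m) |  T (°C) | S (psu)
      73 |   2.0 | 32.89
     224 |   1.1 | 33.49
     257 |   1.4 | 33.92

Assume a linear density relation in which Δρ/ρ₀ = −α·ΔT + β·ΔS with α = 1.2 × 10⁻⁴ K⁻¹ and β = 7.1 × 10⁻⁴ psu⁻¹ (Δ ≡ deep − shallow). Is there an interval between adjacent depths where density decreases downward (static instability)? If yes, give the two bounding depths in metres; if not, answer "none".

Evaluate Δρ/ρ₀ = −αΔT + βΔS across each adjacent pair:
  73–224 m: −αΔT+βΔS = −(1.2 × 10⁻⁴)(-0.9)+(7.1 × 10⁻⁴)(+0.60) = 5.3 × 10⁻⁴ → stable
  224–257 m: −αΔT+βΔS = −(1.2 × 10⁻⁴)(+0.3)+(7.1 × 10⁻⁴)(+0.43) = 2.7 × 10⁻⁴ → stable
Every interval has Δρ > 0: the column is stably stratified throughout.

none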